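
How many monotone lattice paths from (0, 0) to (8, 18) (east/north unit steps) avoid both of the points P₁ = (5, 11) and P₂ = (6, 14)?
Number of paths = 718795

Inclusion–exclusion. Total paths: C(26, 8) = 1562275. Through P₁: C(16, 5)·C(10, 3) = 524160. Through P₂: C(20, 6)·C(6, 2) = 581400. Since P₁ is strictly southwest of P₂, a monotone path through both must visit P₁ then P₂; paths through both = C(16, 5)·C(4, 1)·C(6, 2) = 262080. Avoid both = 1562275 − 524160 − 581400 + 262080 = 718795.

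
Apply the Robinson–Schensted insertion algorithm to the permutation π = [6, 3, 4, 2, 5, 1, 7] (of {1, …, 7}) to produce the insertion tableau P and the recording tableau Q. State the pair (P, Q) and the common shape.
P = [1, 4, 5, 7] / [2] / [3] / [6];  Q = [1, 3, 5, 7] / [2] / [4] / [6];  common shape = (4, 1, 1, 1)

Row-insert the values π_1, π_2, … into P one at a time, bumping the leftmost entry strictly greater than the inserted value down to the next row. The recording tableau Q records, in position (i, j), the step at which that cell was added to P.
  Insert 6 (step 1): P = [6];  Q = [1]
  Insert 3 (step 2): P = [3] / [6];  Q = [1] / [2]
  Insert 4 (step 3): P = [3, 4] / [6];  Q = [1, 3] / [2]
  Insert 2 (step 4): P = [2, 4] / [3] / [6];  Q = [1, 3] / [2] / [4]
  Insert 5 (step 5): P = [2, 4, 5] / [3] / [6];  Q = [1, 3, 5] / [2] / [4]
  Insert 1 (step 6): P = [1, 4, 5] / [2] / [3] / [6];  Q = [1, 3, 5] / [2] / [4] / [6]
  Insert 7 (step 7): P = [1, 4, 5, 7] / [2] / [3] / [6];  Q = [1, 3, 5, 7] / [2] / [4] / [6]
Final shape: (4, 1, 1, 1).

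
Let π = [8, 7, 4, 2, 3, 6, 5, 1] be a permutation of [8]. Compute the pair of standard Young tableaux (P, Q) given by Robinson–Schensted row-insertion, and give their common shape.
P = [1, 3, 5] / [2, 6] / [4] / [7] / [8];  Q = [1, 5, 6] / [2, 7] / [3] / [4] / [8];  common shape = (3, 2, 1, 1, 1)

Row-insert the values π_1, π_2, … into P one at a time, bumping the leftmost entry strictly greater than the inserted value down to the next row. The recording tableau Q records, in position (i, j), the step at which that cell was added to P.
  Insert 8 (step 1): P = [8];  Q = [1]
  Insert 7 (step 2): P = [7] / [8];  Q = [1] / [2]
  Insert 4 (step 3): P = [4] / [7] / [8];  Q = [1] / [2] / [3]
  Insert 2 (step 4): P = [2] / [4] / [7] / [8];  Q = [1] / [2] / [3] / [4]
  Insert 3 (step 5): P = [2, 3] / [4] / [7] / [8];  Q = [1, 5] / [2] / [3] / [4]
  Insert 6 (step 6): P = [2, 3, 6] / [4] / [7] / [8];  Q = [1, 5, 6] / [2] / [3] / [4]
  Insert 5 (step 7): P = [2, 3, 5] / [4, 6] / [7] / [8];  Q = [1, 5, 6] / [2, 7] / [3] / [4]
  Insert 1 (step 8): P = [1, 3, 5] / [2, 6] / [4] / [7] / [8];  Q = [1, 5, 6] / [2, 7] / [3] / [4] / [8]
Final shape: (3, 2, 1, 1, 1).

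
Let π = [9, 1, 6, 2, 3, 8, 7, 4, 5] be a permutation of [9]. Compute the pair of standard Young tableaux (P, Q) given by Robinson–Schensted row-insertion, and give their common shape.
P = [1, 2, 3, 4, 5] / [6, 7] / [8] / [9];  Q = [1, 3, 5, 6, 9] / [2, 7] / [4] / [8];  common shape = (5, 2, 1, 1)

Row-insert the values π_1, π_2, … into P one at a time, bumping the leftmost entry strictly greater than the inserted value down to the next row. The recording tableau Q records, in position (i, j), the step at which that cell was added to P.
  Insert 9 (step 1): P = [9];  Q = [1]
  Insert 1 (step 2): P = [1] / [9];  Q = [1] / [2]
  Insert 6 (step 3): P = [1, 6] / [9];  Q = [1, 3] / [2]
  Insert 2 (step 4): P = [1, 2] / [6] / [9];  Q = [1, 3] / [2] / [4]
  Insert 3 (step 5): P = [1, 2, 3] / [6] / [9];  Q = [1, 3, 5] / [2] / [4]
  Insert 8 (step 6): P = [1, 2, 3, 8] / [6] / [9];  Q = [1, 3, 5, 6] / [2] / [4]
  Insert 7 (step 7): P = [1, 2, 3, 7] / [6, 8] / [9];  Q = [1, 3, 5, 6] / [2, 7] / [4]
  Insert 4 (step 8): P = [1, 2, 3, 4] / [6, 7] / [8] / [9];  Q = [1, 3, 5, 6] / [2, 7] / [4] / [8]
  Insert 5 (step 9): P = [1, 2, 3, 4, 5] / [6, 7] / [8] / [9];  Q = [1, 3, 5, 6, 9] / [2, 7] / [4] / [8]
Final shape: (5, 2, 1, 1).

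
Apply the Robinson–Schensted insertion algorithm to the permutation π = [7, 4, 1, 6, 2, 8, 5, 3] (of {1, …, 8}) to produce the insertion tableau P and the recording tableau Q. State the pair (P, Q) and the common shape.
P = [1, 2, 3] / [4, 5, 8] / [6] / [7];  Q = [1, 4, 6] / [2, 5, 7] / [3] / [8];  common shape = (3, 3, 1, 1)

Row-insert the values π_1, π_2, … into P one at a time, bumping the leftmost entry strictly greater than the inserted value down to the next row. The recording tableau Q records, in position (i, j), the step at which that cell was added to P.
  Insert 7 (step 1): P = [7];  Q = [1]
  Insert 4 (step 2): P = [4] / [7];  Q = [1] / [2]
  Insert 1 (step 3): P = [1] / [4] / [7];  Q = [1] / [2] / [3]
  Insert 6 (step 4): P = [1, 6] / [4] / [7];  Q = [1, 4] / [2] / [3]
  Insert 2 (step 5): P = [1, 2] / [4, 6] / [7];  Q = [1, 4] / [2, 5] / [3]
  Insert 8 (step 6): P = [1, 2, 8] / [4, 6] / [7];  Q = [1, 4, 6] / [2, 5] / [3]
  Insert 5 (step 7): P = [1, 2, 5] / [4, 6, 8] / [7];  Q = [1, 4, 6] / [2, 5, 7] / [3]
  Insert 3 (step 8): P = [1, 2, 3] / [4, 5, 8] / [6] / [7];  Q = [1, 4, 6] / [2, 5, 7] / [3] / [8]
Final shape: (3, 3, 1, 1).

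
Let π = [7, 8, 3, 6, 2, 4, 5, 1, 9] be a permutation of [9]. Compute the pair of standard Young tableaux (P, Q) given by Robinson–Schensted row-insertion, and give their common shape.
P = [1, 4, 5, 9] / [2, 6] / [3, 8] / [7];  Q = [1, 2, 7, 9] / [3, 4] / [5, 6] / [8];  common shape = (4, 2, 2, 1)

Row-insert the values π_1, π_2, … into P one at a time, bumping the leftmost entry strictly greater than the inserted value down to the next row. The recording tableau Q records, in position (i, j), the step at which that cell was added to P.
  Insert 7 (step 1): P = [7];  Q = [1]
  Insert 8 (step 2): P = [7, 8];  Q = [1, 2]
  Insert 3 (step 3): P = [3, 8] / [7];  Q = [1, 2] / [3]
  Insert 6 (step 4): P = [3, 6] / [7, 8];  Q = [1, 2] / [3, 4]
  Insert 2 (step 5): P = [2, 6] / [3, 8] / [7];  Q = [1, 2] / [3, 4] / [5]
  Insert 4 (step 6): P = [2, 4] / [3, 6] / [7, 8];  Q = [1, 2] / [3, 4] / [5, 6]
  Insert 5 (step 7): P = [2, 4, 5] / [3, 6] / [7, 8];  Q = [1, 2, 7] / [3, 4] / [5, 6]
  Insert 1 (step 8): P = [1, 4, 5] / [2, 6] / [3, 8] / [7];  Q = [1, 2, 7] / [3, 4] / [5, 6] / [8]
  Insert 9 (step 9): P = [1, 4, 5, 9] / [2, 6] / [3, 8] / [7];  Q = [1, 2, 7, 9] / [3, 4] / [5, 6] / [8]
Final shape: (4, 2, 2, 1).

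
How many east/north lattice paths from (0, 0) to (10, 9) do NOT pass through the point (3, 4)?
Number of paths = 64658

Total paths from (0, 0) to (10, 9): C(19, 10) = 92378. Paths through (3, 4): (paths (0, 0) → (3, 4)) × (paths (3, 4) → (10, 9)) = C(7, 3) · C(12, 7) = 35 · 792 = 27720. Avoidance count = 92378 − 27720 = 64658.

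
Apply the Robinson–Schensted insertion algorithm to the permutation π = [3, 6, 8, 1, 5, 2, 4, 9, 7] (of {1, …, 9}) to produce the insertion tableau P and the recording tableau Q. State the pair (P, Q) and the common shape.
P = [1, 2, 4, 7] / [3, 5, 8, 9] / [6];  Q = [1, 2, 3, 8] / [4, 5, 7, 9] / [6];  common shape = (4, 4, 1)

Row-insert the values π_1, π_2, … into P one at a time, bumping the leftmost entry strictly greater than the inserted value down to the next row. The recording tableau Q records, in position (i, j), the step at which that cell was added to P.
  Insert 3 (step 1): P = [3];  Q = [1]
  Insert 6 (step 2): P = [3, 6];  Q = [1, 2]
  Insert 8 (step 3): P = [3, 6, 8];  Q = [1, 2, 3]
  Insert 1 (step 4): P = [1, 6, 8] / [3];  Q = [1, 2, 3] / [4]
  Insert 5 (step 5): P = [1, 5, 8] / [3, 6];  Q = [1, 2, 3] / [4, 5]
  Insert 2 (step 6): P = [1, 2, 8] / [3, 5] / [6];  Q = [1, 2, 3] / [4, 5] / [6]
  Insert 4 (step 7): P = [1, 2, 4] / [3, 5, 8] / [6];  Q = [1, 2, 3] / [4, 5, 7] / [6]
  Insert 9 (step 8): P = [1, 2, 4, 9] / [3, 5, 8] / [6];  Q = [1, 2, 3, 8] / [4, 5, 7] / [6]
  Insert 7 (step 9): P = [1, 2, 4, 7] / [3, 5, 8, 9] / [6];  Q = [1, 2, 3, 8] / [4, 5, 7, 9] / [6]
Final shape: (4, 4, 1).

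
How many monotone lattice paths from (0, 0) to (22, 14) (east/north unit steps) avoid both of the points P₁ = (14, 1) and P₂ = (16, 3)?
Number of paths = 3782366346

Inclusion–exclusion. Total paths: C(36, 22) = 3796297200. Through P₁: C(15, 14)·C(21, 8) = 3052350. Through P₂: C(19, 16)·C(17, 6) = 11992344. Since P₁ is strictly southwest of P₂, a monotone path through both must visit P₁ then P₂; paths through both = C(15, 14)·C(4, 2)·C(17, 6) = 1113840. Avoid both = 3796297200 − 3052350 − 11992344 + 1113840 = 3782366346.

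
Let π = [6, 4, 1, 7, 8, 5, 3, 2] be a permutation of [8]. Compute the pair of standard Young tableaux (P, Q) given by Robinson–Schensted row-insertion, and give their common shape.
P = [1, 2, 8] / [3, 5] / [4, 7] / [6];  Q = [1, 4, 5] / [2, 6] / [3, 7] / [8];  common shape = (3, 2, 2, 1)

Row-insert the values π_1, π_2, … into P one at a time, bumping the leftmost entry strictly greater than the inserted value down to the next row. The recording tableau Q records, in position (i, j), the step at which that cell was added to P.
  Insert 6 (step 1): P = [6];  Q = [1]
  Insert 4 (step 2): P = [4] / [6];  Q = [1] / [2]
  Insert 1 (step 3): P = [1] / [4] / [6];  Q = [1] / [2] / [3]
  Insert 7 (step 4): P = [1, 7] / [4] / [6];  Q = [1, 4] / [2] / [3]
  Insert 8 (step 5): P = [1, 7, 8] / [4] / [6];  Q = [1, 4, 5] / [2] / [3]
  Insert 5 (step 6): P = [1, 5, 8] / [4, 7] / [6];  Q = [1, 4, 5] / [2, 6] / [3]
  Insert 3 (step 7): P = [1, 3, 8] / [4, 5] / [6, 7];  Q = [1, 4, 5] / [2, 6] / [3, 7]
  Insert 2 (step 8): P = [1, 2, 8] / [3, 5] / [4, 7] / [6];  Q = [1, 4, 5] / [2, 6] / [3, 7] / [8]
Final shape: (3, 2, 2, 1).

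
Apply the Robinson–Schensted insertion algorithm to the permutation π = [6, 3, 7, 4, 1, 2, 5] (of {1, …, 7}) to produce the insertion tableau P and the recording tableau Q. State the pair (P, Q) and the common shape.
P = [1, 2, 5] / [3, 4] / [6, 7];  Q = [1, 3, 7] / [2, 4] / [5, 6];  common shape = (3, 2, 2)

Row-insert the values π_1, π_2, … into P one at a time, bumping the leftmost entry strictly greater than the inserted value down to the next row. The recording tableau Q records, in position (i, j), the step at which that cell was added to P.
  Insert 6 (step 1): P = [6];  Q = [1]
  Insert 3 (step 2): P = [3] / [6];  Q = [1] / [2]
  Insert 7 (step 3): P = [3, 7] / [6];  Q = [1, 3] / [2]
  Insert 4 (step 4): P = [3, 4] / [6, 7];  Q = [1, 3] / [2, 4]
  Insert 1 (step 5): P = [1, 4] / [3, 7] / [6];  Q = [1, 3] / [2, 4] / [5]
  Insert 2 (step 6): P = [1, 2] / [3, 4] / [6, 7];  Q = [1, 3] / [2, 4] / [5, 6]
  Insert 5 (step 7): P = [1, 2, 5] / [3, 4] / [6, 7];  Q = [1, 3, 7] / [2, 4] / [5, 6]
Final shape: (3, 2, 2).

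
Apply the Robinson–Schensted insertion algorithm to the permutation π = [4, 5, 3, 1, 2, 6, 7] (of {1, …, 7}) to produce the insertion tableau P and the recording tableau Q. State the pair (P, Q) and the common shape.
P = [1, 2, 6, 7] / [3, 5] / [4];  Q = [1, 2, 6, 7] / [3, 5] / [4];  common shape = (4, 2, 1)

Row-insert the values π_1, π_2, … into P one at a time, bumping the leftmost entry strictly greater than the inserted value down to the next row. The recording tableau Q records, in position (i, j), the step at which that cell was added to P.
  Insert 4 (step 1): P = [4];  Q = [1]
  Insert 5 (step 2): P = [4, 5];  Q = [1, 2]
  Insert 3 (step 3): P = [3, 5] / [4];  Q = [1, 2] / [3]
  Insert 1 (step 4): P = [1, 5] / [3] / [4];  Q = [1, 2] / [3] / [4]
  Insert 2 (step 5): P = [1, 2] / [3, 5] / [4];  Q = [1, 2] / [3, 5] / [4]
  Insert 6 (step 6): P = [1, 2, 6] / [3, 5] / [4];  Q = [1, 2, 6] / [3, 5] / [4]
  Insert 7 (step 7): P = [1, 2, 6, 7] / [3, 5] / [4];  Q = [1, 2, 6, 7] / [3, 5] / [4]
Final shape: (4, 2, 1).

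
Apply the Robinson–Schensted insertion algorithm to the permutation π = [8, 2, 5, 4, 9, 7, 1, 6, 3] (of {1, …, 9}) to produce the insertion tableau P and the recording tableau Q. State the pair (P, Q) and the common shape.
P = [1, 3, 6] / [2, 4] / [5, 7] / [8, 9];  Q = [1, 3, 5] / [2, 6] / [4, 8] / [7, 9];  common shape = (3, 2, 2, 2)

Row-insert the values π_1, π_2, … into P one at a time, bumping the leftmost entry strictly greater than the inserted value down to the next row. The recording tableau Q records, in position (i, j), the step at which that cell was added to P.
  Insert 8 (step 1): P = [8];  Q = [1]
  Insert 2 (step 2): P = [2] / [8];  Q = [1] / [2]
  Insert 5 (step 3): P = [2, 5] / [8];  Q = [1, 3] / [2]
  Insert 4 (step 4): P = [2, 4] / [5] / [8];  Q = [1, 3] / [2] / [4]
  Insert 9 (step 5): P = [2, 4, 9] / [5] / [8];  Q = [1, 3, 5] / [2] / [4]
  Insert 7 (step 6): P = [2, 4, 7] / [5, 9] / [8];  Q = [1, 3, 5] / [2, 6] / [4]
  Insert 1 (step 7): P = [1, 4, 7] / [2, 9] / [5] / [8];  Q = [1, 3, 5] / [2, 6] / [4] / [7]
  Insert 6 (step 8): P = [1, 4, 6] / [2, 7] / [5, 9] / [8];  Q = [1, 3, 5] / [2, 6] / [4, 8] / [7]
  Insert 3 (step 9): P = [1, 3, 6] / [2, 4] / [5, 7] / [8, 9];  Q = [1, 3, 5] / [2, 6] / [4, 8] / [7, 9]
Final shape: (3, 2, 2, 2).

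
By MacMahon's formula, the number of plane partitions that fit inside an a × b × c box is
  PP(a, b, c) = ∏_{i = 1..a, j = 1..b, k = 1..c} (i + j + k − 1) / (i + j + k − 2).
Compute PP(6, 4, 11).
PP(6, 4, 11) = 14675134144320

Evaluate the triple product over i = 1..6, j = 1..4, k = 1..11. The factors are (2/1) · (3/2) · (4/3) · (5/4) · (6/5) · (7/6) · (8/7) · (9/8) · … (264 factors total). The numerators and denominators telescope so the product is an integer; carrying out the multiplication exactly gives PP(6, 4, 11) = 14675134144320.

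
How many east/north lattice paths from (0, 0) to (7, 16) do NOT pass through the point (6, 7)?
Number of paths = 227997

Total paths from (0, 0) to (7, 16): C(23, 7) = 245157. Paths through (6, 7): (paths (0, 0) → (6, 7)) × (paths (6, 7) → (7, 16)) = C(13, 6) · C(10, 1) = 1716 · 10 = 17160. Avoidance count = 245157 − 17160 = 227997.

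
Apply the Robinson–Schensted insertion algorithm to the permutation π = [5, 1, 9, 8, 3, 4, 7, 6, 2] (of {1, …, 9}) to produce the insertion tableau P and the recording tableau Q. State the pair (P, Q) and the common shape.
P = [1, 2, 4, 6] / [3, 7] / [5] / [8] / [9];  Q = [1, 3, 6, 7] / [2, 4] / [5] / [8] / [9];  common shape = (4, 2, 1, 1, 1)

Row-insert the values π_1, π_2, … into P one at a time, bumping the leftmost entry strictly greater than the inserted value down to the next row. The recording tableau Q records, in position (i, j), the step at which that cell was added to P.
  Insert 5 (step 1): P = [5];  Q = [1]
  Insert 1 (step 2): P = [1] / [5];  Q = [1] / [2]
  Insert 9 (step 3): P = [1, 9] / [5];  Q = [1, 3] / [2]
  Insert 8 (step 4): P = [1, 8] / [5, 9];  Q = [1, 3] / [2, 4]
  Insert 3 (step 5): P = [1, 3] / [5, 8] / [9];  Q = [1, 3] / [2, 4] / [5]
  Insert 4 (step 6): P = [1, 3, 4] / [5, 8] / [9];  Q = [1, 3, 6] / [2, 4] / [5]
  Insert 7 (step 7): P = [1, 3, 4, 7] / [5, 8] / [9];  Q = [1, 3, 6, 7] / [2, 4] / [5]
  Insert 6 (step 8): P = [1, 3, 4, 6] / [5, 7] / [8] / [9];  Q = [1, 3, 6, 7] / [2, 4] / [5] / [8]
  Insert 2 (step 9): P = [1, 2, 4, 6] / [3, 7] / [5] / [8] / [9];  Q = [1, 3, 6, 7] / [2, 4] / [5] / [8] / [9]
Final shape: (4, 2, 1, 1, 1).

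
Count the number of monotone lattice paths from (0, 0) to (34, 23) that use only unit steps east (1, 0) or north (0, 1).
Number of paths = 5309878226480100

A monotone lattice path from (0, 0) to (34, 23) consists of 34 east steps and 23 north steps in some order, so it is determined by which 34 of the 57 steps are east. The count is C(57, 34) = 5309878226480100.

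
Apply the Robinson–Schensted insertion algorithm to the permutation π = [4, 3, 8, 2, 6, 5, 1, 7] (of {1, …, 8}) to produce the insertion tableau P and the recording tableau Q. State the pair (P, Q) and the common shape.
P = [1, 5, 7] / [2, 6] / [3, 8] / [4];  Q = [1, 3, 8] / [2, 5] / [4, 6] / [7];  common shape = (3, 2, 2, 1)

Row-insert the values π_1, π_2, … into P one at a time, bumping the leftmost entry strictly greater than the inserted value down to the next row. The recording tableau Q records, in position (i, j), the step at which that cell was added to P.
  Insert 4 (step 1): P = [4];  Q = [1]
  Insert 3 (step 2): P = [3] / [4];  Q = [1] / [2]
  Insert 8 (step 3): P = [3, 8] / [4];  Q = [1, 3] / [2]
  Insert 2 (step 4): P = [2, 8] / [3] / [4];  Q = [1, 3] / [2] / [4]
  Insert 6 (step 5): P = [2, 6] / [3, 8] / [4];  Q = [1, 3] / [2, 5] / [4]
  Insert 5 (step 6): P = [2, 5] / [3, 6] / [4, 8];  Q = [1, 3] / [2, 5] / [4, 6]
  Insert 1 (step 7): P = [1, 5] / [2, 6] / [3, 8] / [4];  Q = [1, 3] / [2, 5] / [4, 6] / [7]
  Insert 7 (step 8): P = [1, 5, 7] / [2, 6] / [3, 8] / [4];  Q = [1, 3, 8] / [2, 5] / [4, 6] / [7]
Final shape: (3, 2, 2, 1).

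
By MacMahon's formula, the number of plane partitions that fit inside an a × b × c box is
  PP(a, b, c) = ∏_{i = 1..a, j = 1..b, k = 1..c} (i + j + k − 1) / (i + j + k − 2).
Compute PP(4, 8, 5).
PP(4, 8, 5) = 4789851066

Evaluate the triple product over i = 1..4, j = 1..8, k = 1..5. The factors are (2/1) · (3/2) · (4/3) · (5/4) · (6/5) · (3/2) · (4/3) · (5/4) · … (160 factors total). The numerators and denominators telescope so the product is an integer; carrying out the multiplication exactly gives PP(4, 8, 5) = 4789851066.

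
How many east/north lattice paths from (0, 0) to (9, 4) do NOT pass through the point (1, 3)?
Number of paths = 679

Total paths from (0, 0) to (9, 4): C(13, 9) = 715. Paths through (1, 3): (paths (0, 0) → (1, 3)) × (paths (1, 3) → (9, 4)) = C(4, 1) · C(9, 8) = 4 · 9 = 36. Avoidance count = 715 − 36 = 679.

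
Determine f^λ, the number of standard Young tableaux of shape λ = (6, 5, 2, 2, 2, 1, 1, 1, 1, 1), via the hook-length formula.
# SYT of shape (6, 5, 2, 2, 2, 1, 1, 1, 1, 1) = 700367360

Hook-length formula: f^λ = n! / Π hook(c), product over all cells c of the Young diagram. For λ = (6, 5, 2, 2, 2, 1, 1, 1, 1, 1), n = 22 boxes. Hook lengths by row (left-to-right, top-to-bottom): [15, 9, 5, 4, 3, 1]; [13, 7, 3, 2, 1]; [9, 3]; [8, 2]; [7, 1]; [5]; [4]; [3]; [2]; [1]. Product of hooks = 1604873088000. So f^λ = 22! / 1604873088000 = 1124000727777607680000 / 1604873088000 = 700367360.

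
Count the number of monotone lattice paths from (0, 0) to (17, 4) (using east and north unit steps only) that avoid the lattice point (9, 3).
Number of paths = 4005

Total paths from (0, 0) to (17, 4): C(21, 17) = 5985. Paths through (9, 3): (paths (0, 0) → (9, 3)) × (paths (9, 3) → (17, 4)) = C(12, 9) · C(9, 8) = 220 · 9 = 1980. Avoidance count = 5985 − 1980 = 4005.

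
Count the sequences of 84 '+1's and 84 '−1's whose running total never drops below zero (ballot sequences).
C_84 = 270557451039395118028642463289168566420671280440

These ballot sequences are counted by the Catalan number C_n = (1/(n + 1)) · C(2n, n). For n = 84: C_84 = (1/85) · C(168, 84) = 22997383338348585032434609379579328145757058837400/85 = 270557451039395118028642463289168566420671280440.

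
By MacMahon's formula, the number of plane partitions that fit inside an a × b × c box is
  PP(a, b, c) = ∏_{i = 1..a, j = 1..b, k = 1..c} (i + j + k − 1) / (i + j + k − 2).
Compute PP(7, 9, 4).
PP(7, 9, 4) = 10323075958624

Evaluate the triple product over i = 1..7, j = 1..9, k = 1..4. The factors are (2/1) · (3/2) · (4/3) · (5/4) · (3/2) · (4/3) · (5/4) · (6/5) · … (252 factors total). The numerators and denominators telescope so the product is an integer; carrying out the multiplication exactly gives PP(7, 9, 4) = 10323075958624.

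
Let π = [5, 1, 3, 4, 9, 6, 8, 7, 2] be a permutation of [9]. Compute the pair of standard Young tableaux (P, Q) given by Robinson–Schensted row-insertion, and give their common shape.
P = [1, 2, 4, 6, 7] / [3, 8] / [5] / [9];  Q = [1, 3, 4, 5, 7] / [2, 6] / [8] / [9];  common shape = (5, 2, 1, 1)

Row-insert the values π_1, π_2, … into P one at a time, bumping the leftmost entry strictly greater than the inserted value down to the next row. The recording tableau Q records, in position (i, j), the step at which that cell was added to P.
  Insert 5 (step 1): P = [5];  Q = [1]
  Insert 1 (step 2): P = [1] / [5];  Q = [1] / [2]
  Insert 3 (step 3): P = [1, 3] / [5];  Q = [1, 3] / [2]
  Insert 4 (step 4): P = [1, 3, 4] / [5];  Q = [1, 3, 4] / [2]
  Insert 9 (step 5): P = [1, 3, 4, 9] / [5];  Q = [1, 3, 4, 5] / [2]
  Insert 6 (step 6): P = [1, 3, 4, 6] / [5, 9];  Q = [1, 3, 4, 5] / [2, 6]
  Insert 8 (step 7): P = [1, 3, 4, 6, 8] / [5, 9];  Q = [1, 3, 4, 5, 7] / [2, 6]
  Insert 7 (step 8): P = [1, 3, 4, 6, 7] / [5, 8] / [9];  Q = [1, 3, 4, 5, 7] / [2, 6] / [8]
  Insert 2 (step 9): P = [1, 2, 4, 6, 7] / [3, 8] / [5] / [9];  Q = [1, 3, 4, 5, 7] / [2, 6] / [8] / [9]
Final shape: (5, 2, 1, 1).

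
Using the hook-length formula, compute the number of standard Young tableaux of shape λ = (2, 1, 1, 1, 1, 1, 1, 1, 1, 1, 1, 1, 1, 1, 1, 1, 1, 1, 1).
# SYT of shape (2, 1, 1, 1, 1, 1, 1, 1, 1, 1, 1, 1, 1, 1, 1, 1, 1, 1, 1) = 19

Hook-length formula: f^λ = n! / Π hook(c), product over all cells c of the Young diagram. For λ = (2, 1, 1, 1, 1, 1, 1, 1, 1, 1, 1, 1, 1, 1, 1, 1, 1, 1, 1), n = 20 boxes. Hook lengths by row (left-to-right, top-to-bottom): [20, 1]; [18]; [17]; [16]; [15]; [14]; [13]; [12]; [11]; [10]; [9]; [8]; [7]; [6]; [5]; [4]; [3]; [2]; [1]. Product of hooks = 128047474114560000. So f^λ = 20! / 128047474114560000 = 2432902008176640000 / 128047474114560000 = 19.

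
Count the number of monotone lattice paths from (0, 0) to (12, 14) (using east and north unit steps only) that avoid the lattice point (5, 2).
Number of paths = 8599552

Total paths from (0, 0) to (12, 14): C(26, 12) = 9657700. Paths through (5, 2): (paths (0, 0) → (5, 2)) × (paths (5, 2) → (12, 14)) = C(7, 5) · C(19, 7) = 21 · 50388 = 1058148. Avoidance count = 9657700 − 1058148 = 8599552.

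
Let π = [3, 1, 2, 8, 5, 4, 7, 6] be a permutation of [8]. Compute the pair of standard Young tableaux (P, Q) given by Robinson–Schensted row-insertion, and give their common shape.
P = [1, 2, 4, 6] / [3, 5, 7] / [8];  Q = [1, 3, 4, 7] / [2, 5, 8] / [6];  common shape = (4, 3, 1)

Row-insert the values π_1, π_2, … into P one at a time, bumping the leftmost entry strictly greater than the inserted value down to the next row. The recording tableau Q records, in position (i, j), the step at which that cell was added to P.
  Insert 3 (step 1): P = [3];  Q = [1]
  Insert 1 (step 2): P = [1] / [3];  Q = [1] / [2]
  Insert 2 (step 3): P = [1, 2] / [3];  Q = [1, 3] / [2]
  Insert 8 (step 4): P = [1, 2, 8] / [3];  Q = [1, 3, 4] / [2]
  Insert 5 (step 5): P = [1, 2, 5] / [3, 8];  Q = [1, 3, 4] / [2, 5]
  Insert 4 (step 6): P = [1, 2, 4] / [3, 5] / [8];  Q = [1, 3, 4] / [2, 5] / [6]
  Insert 7 (step 7): P = [1, 2, 4, 7] / [3, 5] / [8];  Q = [1, 3, 4, 7] / [2, 5] / [6]
  Insert 6 (step 8): P = [1, 2, 4, 6] / [3, 5, 7] / [8];  Q = [1, 3, 4, 7] / [2, 5, 8] / [6]
Final shape: (4, 3, 1).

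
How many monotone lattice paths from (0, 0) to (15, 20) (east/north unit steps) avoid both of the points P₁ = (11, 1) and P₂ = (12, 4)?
Number of paths = 3246119832

Inclusion–exclusion. Total paths: C(35, 15) = 3247943160. Through P₁: C(12, 11)·C(23, 4) = 106260. Through P₂: C(16, 12)·C(19, 3) = 1763580. Since P₁ is strictly southwest of P₂, a monotone path through both must visit P₁ then P₂; paths through both = C(12, 11)·C(4, 1)·C(19, 3) = 46512. Avoid both = 3247943160 − 106260 − 1763580 + 46512 = 3246119832.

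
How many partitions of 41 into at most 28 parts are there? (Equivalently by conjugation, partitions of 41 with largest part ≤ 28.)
p(41, parts ≤ 28) = 44311

Use the recurrence p(n, m) = p(n, m−1) + p(n−m, m): either the largest part is < m (count p(n, m−1)) or the largest part is exactly m (remove one copy of m, count p(n−m, m)). With p(0, ·) = 1 this gives p(41, parts ≤ 28) = 44311. (By conjugating Young diagrams, this also counts partitions of 41 into at most 28 parts.)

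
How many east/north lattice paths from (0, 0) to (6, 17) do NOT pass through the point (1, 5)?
Number of paths = 63819

Total paths from (0, 0) to (6, 17): C(23, 6) = 100947. Paths through (1, 5): (paths (0, 0) → (1, 5)) × (paths (1, 5) → (6, 17)) = C(6, 1) · C(17, 5) = 6 · 6188 = 37128. Avoidance count = 100947 − 37128 = 63819.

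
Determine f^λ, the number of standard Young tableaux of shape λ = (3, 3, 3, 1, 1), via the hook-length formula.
# SYT of shape (3, 3, 3, 1, 1) = 660

Hook-length formula: f^λ = n! / Π hook(c), product over all cells c of the Young diagram. For λ = (3, 3, 3, 1, 1), n = 11 boxes. Hook lengths by row (left-to-right, top-to-bottom): [7, 4, 3]; [6, 3, 2]; [5, 2, 1]; [2]; [1]. Product of hooks = 60480. So f^λ = 11! / 60480 = 39916800 / 60480 = 660.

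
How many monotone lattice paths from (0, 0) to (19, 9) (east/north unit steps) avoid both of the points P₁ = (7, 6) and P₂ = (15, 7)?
Number of paths = 3799620

Inclusion–exclusion. Total paths: C(28, 19) = 6906900. Through P₁: C(13, 7)·C(15, 12) = 780780. Through P₂: C(22, 15)·C(6, 4) = 2558160. Since P₁ is strictly southwest of P₂, a monotone path through both must visit P₁ then P₂; paths through both = C(13, 7)·C(9, 8)·C(6, 4) = 231660. Avoid both = 6906900 − 780780 − 2558160 + 231660 = 3799620.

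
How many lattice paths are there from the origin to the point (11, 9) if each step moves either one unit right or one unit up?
Number of paths = 167960

A monotone lattice path from (0, 0) to (11, 9) consists of 11 east steps and 9 north steps in some order, so it is determined by which 11 of the 20 steps are east. The count is C(20, 11) = 167960.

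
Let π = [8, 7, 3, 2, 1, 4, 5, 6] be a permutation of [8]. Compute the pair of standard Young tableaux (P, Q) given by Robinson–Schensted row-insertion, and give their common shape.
P = [1, 4, 5, 6] / [2] / [3] / [7] / [8];  Q = [1, 6, 7, 8] / [2] / [3] / [4] / [5];  common shape = (4, 1, 1, 1, 1)

Row-insert the values π_1, π_2, … into P one at a time, bumping the leftmost entry strictly greater than the inserted value down to the next row. The recording tableau Q records, in position (i, j), the step at which that cell was added to P.
  Insert 8 (step 1): P = [8];  Q = [1]
  Insert 7 (step 2): P = [7] / [8];  Q = [1] / [2]
  Insert 3 (step 3): P = [3] / [7] / [8];  Q = [1] / [2] / [3]
  Insert 2 (step 4): P = [2] / [3] / [7] / [8];  Q = [1] / [2] / [3] / [4]
  Insert 1 (step 5): P = [1] / [2] / [3] / [7] / [8];  Q = [1] / [2] / [3] / [4] / [5]
  Insert 4 (step 6): P = [1, 4] / [2] / [3] / [7] / [8];  Q = [1, 6] / [2] / [3] / [4] / [5]
  Insert 5 (step 7): P = [1, 4, 5] / [2] / [3] / [7] / [8];  Q = [1, 6, 7] / [2] / [3] / [4] / [5]
  Insert 6 (step 8): P = [1, 4, 5, 6] / [2] / [3] / [7] / [8];  Q = [1, 6, 7, 8] / [2] / [3] / [4] / [5]
Final shape: (4, 1, 1, 1, 1).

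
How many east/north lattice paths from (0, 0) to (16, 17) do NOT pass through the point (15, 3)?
Number of paths = 1166790870

Total paths from (0, 0) to (16, 17): C(33, 16) = 1166803110. Paths through (15, 3): (paths (0, 0) → (15, 3)) × (paths (15, 3) → (16, 17)) = C(18, 15) · C(15, 1) = 816 · 15 = 12240. Avoidance count = 1166803110 − 12240 = 1166790870.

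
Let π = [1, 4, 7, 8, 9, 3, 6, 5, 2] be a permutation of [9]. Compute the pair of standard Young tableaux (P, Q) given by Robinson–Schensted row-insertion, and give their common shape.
P = [1, 2, 5, 8, 9] / [3, 6] / [4] / [7];  Q = [1, 2, 3, 4, 5] / [6, 7] / [8] / [9];  common shape = (5, 2, 1, 1)

Row-insert the values π_1, π_2, … into P one at a time, bumping the leftmost entry strictly greater than the inserted value down to the next row. The recording tableau Q records, in position (i, j), the step at which that cell was added to P.
  Insert 1 (step 1): P = [1];  Q = [1]
  Insert 4 (step 2): P = [1, 4];  Q = [1, 2]
  Insert 7 (step 3): P = [1, 4, 7];  Q = [1, 2, 3]
  Insert 8 (step 4): P = [1, 4, 7, 8];  Q = [1, 2, 3, 4]
  Insert 9 (step 5): P = [1, 4, 7, 8, 9];  Q = [1, 2, 3, 4, 5]
  Insert 3 (step 6): P = [1, 3, 7, 8, 9] / [4];  Q = [1, 2, 3, 4, 5] / [6]
  Insert 6 (step 7): P = [1, 3, 6, 8, 9] / [4, 7];  Q = [1, 2, 3, 4, 5] / [6, 7]
  Insert 5 (step 8): P = [1, 3, 5, 8, 9] / [4, 6] / [7];  Q = [1, 2, 3, 4, 5] / [6, 7] / [8]
  Insert 2 (step 9): P = [1, 2, 5, 8, 9] / [3, 6] / [4] / [7];  Q = [1, 2, 3, 4, 5] / [6, 7] / [8] / [9]
Final shape: (5, 2, 1, 1).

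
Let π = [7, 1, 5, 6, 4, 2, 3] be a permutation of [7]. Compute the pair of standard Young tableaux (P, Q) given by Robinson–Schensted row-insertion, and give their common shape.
P = [1, 2, 3] / [4, 6] / [5] / [7];  Q = [1, 3, 4] / [2, 7] / [5] / [6];  common shape = (3, 2, 1, 1)

Row-insert the values π_1, π_2, … into P one at a time, bumping the leftmost entry strictly greater than the inserted value down to the next row. The recording tableau Q records, in position (i, j), the step at which that cell was added to P.
  Insert 7 (step 1): P = [7];  Q = [1]
  Insert 1 (step 2): P = [1] / [7];  Q = [1] / [2]
  Insert 5 (step 3): P = [1, 5] / [7];  Q = [1, 3] / [2]
  Insert 6 (step 4): P = [1, 5, 6] / [7];  Q = [1, 3, 4] / [2]
  Insert 4 (step 5): P = [1, 4, 6] / [5] / [7];  Q = [1, 3, 4] / [2] / [5]
  Insert 2 (step 6): P = [1, 2, 6] / [4] / [5] / [7];  Q = [1, 3, 4] / [2] / [5] / [6]
  Insert 3 (step 7): P = [1, 2, 3] / [4, 6] / [5] / [7];  Q = [1, 3, 4] / [2, 7] / [5] / [6]
Final shape: (3, 2, 1, 1).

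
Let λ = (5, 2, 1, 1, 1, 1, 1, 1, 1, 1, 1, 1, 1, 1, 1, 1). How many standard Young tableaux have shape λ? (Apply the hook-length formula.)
# SYT of shape (5, 2, 1, 1, 1, 1, 1, 1, 1, 1, 1, 1, 1, 1, 1, 1) = 61047

Hook-length formula: f^λ = n! / Π hook(c), product over all cells c of the Young diagram. For λ = (5, 2, 1, 1, 1, 1, 1, 1, 1, 1, 1, 1, 1, 1, 1, 1), n = 21 boxes. Hook lengths by row (left-to-right, top-to-bottom): [20, 5, 3, 2, 1]; [16, 1]; [14]; [13]; [12]; [11]; [10]; [9]; [8]; [7]; [6]; [5]; [4]; [3]; [2]; [1]. Product of hooks = 836911595520000. So f^λ = 21! / 836911595520000 = 51090942171709440000 / 836911595520000 = 61047.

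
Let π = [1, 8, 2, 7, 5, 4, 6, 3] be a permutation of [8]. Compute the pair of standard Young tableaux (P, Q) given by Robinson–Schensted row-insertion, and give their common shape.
P = [1, 2, 3, 6] / [4] / [5] / [7] / [8];  Q = [1, 2, 4, 7] / [3] / [5] / [6] / [8];  common shape = (4, 1, 1, 1, 1)

Row-insert the values π_1, π_2, … into P one at a time, bumping the leftmost entry strictly greater than the inserted value down to the next row. The recording tableau Q records, in position (i, j), the step at which that cell was added to P.
  Insert 1 (step 1): P = [1];  Q = [1]
  Insert 8 (step 2): P = [1, 8];  Q = [1, 2]
  Insert 2 (step 3): P = [1, 2] / [8];  Q = [1, 2] / [3]
  Insert 7 (step 4): P = [1, 2, 7] / [8];  Q = [1, 2, 4] / [3]
  Insert 5 (step 5): P = [1, 2, 5] / [7] / [8];  Q = [1, 2, 4] / [3] / [5]
  Insert 4 (step 6): P = [1, 2, 4] / [5] / [7] / [8];  Q = [1, 2, 4] / [3] / [5] / [6]
  Insert 6 (step 7): P = [1, 2, 4, 6] / [5] / [7] / [8];  Q = [1, 2, 4, 7] / [3] / [5] / [6]
  Insert 3 (step 8): P = [1, 2, 3, 6] / [4] / [5] / [7] / [8];  Q = [1, 2, 4, 7] / [3] / [5] / [6] / [8]
Final shape: (4, 1, 1, 1, 1).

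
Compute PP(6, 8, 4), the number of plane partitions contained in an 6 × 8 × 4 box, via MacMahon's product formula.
PP(6, 8, 4) = 90474964580

Evaluate the triple product over i = 1..6, j = 1..8, k = 1..4. The factors are (2/1) · (3/2) · (4/3) · (5/4) · (3/2) · (4/3) · (5/4) · (6/5) · … (192 factors total). The numerators and denominators telescope so the product is an integer; carrying out the multiplication exactly gives PP(6, 8, 4) = 90474964580.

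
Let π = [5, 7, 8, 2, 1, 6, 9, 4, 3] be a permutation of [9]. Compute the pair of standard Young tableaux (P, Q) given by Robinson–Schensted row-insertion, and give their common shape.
P = [1, 3, 8, 9] / [2, 4] / [5, 6] / [7];  Q = [1, 2, 3, 7] / [4, 6] / [5, 8] / [9];  common shape = (4, 2, 2, 1)

Row-insert the values π_1, π_2, … into P one at a time, bumping the leftmost entry strictly greater than the inserted value down to the next row. The recording tableau Q records, in position (i, j), the step at which that cell was added to P.
  Insert 5 (step 1): P = [5];  Q = [1]
  Insert 7 (step 2): P = [5, 7];  Q = [1, 2]
  Insert 8 (step 3): P = [5, 7, 8];  Q = [1, 2, 3]
  Insert 2 (step 4): P = [2, 7, 8] / [5];  Q = [1, 2, 3] / [4]
  Insert 1 (step 5): P = [1, 7, 8] / [2] / [5];  Q = [1, 2, 3] / [4] / [5]
  Insert 6 (step 6): P = [1, 6, 8] / [2, 7] / [5];  Q = [1, 2, 3] / [4, 6] / [5]
  Insert 9 (step 7): P = [1, 6, 8, 9] / [2, 7] / [5];  Q = [1, 2, 3, 7] / [4, 6] / [5]
  Insert 4 (step 8): P = [1, 4, 8, 9] / [2, 6] / [5, 7];  Q = [1, 2, 3, 7] / [4, 6] / [5, 8]
  Insert 3 (step 9): P = [1, 3, 8, 9] / [2, 4] / [5, 6] / [7];  Q = [1, 2, 3, 7] / [4, 6] / [5, 8] / [9]
Final shape: (4, 2, 2, 1).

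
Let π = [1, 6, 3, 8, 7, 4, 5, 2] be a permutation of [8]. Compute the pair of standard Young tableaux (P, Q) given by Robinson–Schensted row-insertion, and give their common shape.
P = [1, 2, 4, 5] / [3, 7] / [6] / [8];  Q = [1, 2, 4, 7] / [3, 5] / [6] / [8];  common shape = (4, 2, 1, 1)

Row-insert the values π_1, π_2, … into P one at a time, bumping the leftmost entry strictly greater than the inserted value down to the next row. The recording tableau Q records, in position (i, j), the step at which that cell was added to P.
  Insert 1 (step 1): P = [1];  Q = [1]
  Insert 6 (step 2): P = [1, 6];  Q = [1, 2]
  Insert 3 (step 3): P = [1, 3] / [6];  Q = [1, 2] / [3]
  Insert 8 (step 4): P = [1, 3, 8] / [6];  Q = [1, 2, 4] / [3]
  Insert 7 (step 5): P = [1, 3, 7] / [6, 8];  Q = [1, 2, 4] / [3, 5]
  Insert 4 (step 6): P = [1, 3, 4] / [6, 7] / [8];  Q = [1, 2, 4] / [3, 5] / [6]
  Insert 5 (step 7): P = [1, 3, 4, 5] / [6, 7] / [8];  Q = [1, 2, 4, 7] / [3, 5] / [6]
  Insert 2 (step 8): P = [1, 2, 4, 5] / [3, 7] / [6] / [8];  Q = [1, 2, 4, 7] / [3, 5] / [6] / [8]
Final shape: (4, 2, 1, 1).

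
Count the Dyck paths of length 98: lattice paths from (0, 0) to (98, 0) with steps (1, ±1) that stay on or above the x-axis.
C_49 = 509552245179617138054608572

These Dyck paths are counted by the Catalan number C_n = (1/(n + 1)) · C(2n, n). For n = 49: C_49 = (1/50) · C(98, 49) = 25477612258980856902730428600/50 = 509552245179617138054608572.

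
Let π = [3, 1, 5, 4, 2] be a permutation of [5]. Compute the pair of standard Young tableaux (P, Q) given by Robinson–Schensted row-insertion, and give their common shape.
P = [1, 2] / [3, 4] / [5];  Q = [1, 3] / [2, 4] / [5];  common shape = (2, 2, 1)

Row-insert the values π_1, π_2, … into P one at a time, bumping the leftmost entry strictly greater than the inserted value down to the next row. The recording tableau Q records, in position (i, j), the step at which that cell was added to P.
  Insert 3 (step 1): P = [3];  Q = [1]
  Insert 1 (step 2): P = [1] / [3];  Q = [1] / [2]
  Insert 5 (step 3): P = [1, 5] / [3];  Q = [1, 3] / [2]
  Insert 4 (step 4): P = [1, 4] / [3, 5];  Q = [1, 3] / [2, 4]
  Insert 2 (step 5): P = [1, 2] / [3, 4] / [5];  Q = [1, 3] / [2, 4] / [5]
Final shape: (2, 2, 1).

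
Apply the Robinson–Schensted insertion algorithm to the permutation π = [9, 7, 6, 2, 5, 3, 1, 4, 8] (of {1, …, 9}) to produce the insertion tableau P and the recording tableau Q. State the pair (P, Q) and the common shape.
P = [1, 3, 4, 8] / [2] / [5] / [6] / [7] / [9];  Q = [1, 5, 8, 9] / [2] / [3] / [4] / [6] / [7];  common shape = (4, 1, 1, 1, 1, 1)

Row-insert the values π_1, π_2, … into P one at a time, bumping the leftmost entry strictly greater than the inserted value down to the next row. The recording tableau Q records, in position (i, j), the step at which that cell was added to P.
  Insert 9 (step 1): P = [9];  Q = [1]
  Insert 7 (step 2): P = [7] / [9];  Q = [1] / [2]
  Insert 6 (step 3): P = [6] / [7] / [9];  Q = [1] / [2] / [3]
  Insert 2 (step 4): P = [2] / [6] / [7] / [9];  Q = [1] / [2] / [3] / [4]
  Insert 5 (step 5): P = [2, 5] / [6] / [7] / [9];  Q = [1, 5] / [2] / [3] / [4]
  Insert 3 (step 6): P = [2, 3] / [5] / [6] / [7] / [9];  Q = [1, 5] / [2] / [3] / [4] / [6]
  Insert 1 (step 7): P = [1, 3] / [2] / [5] / [6] / [7] / [9];  Q = [1, 5] / [2] / [3] / [4] / [6] / [7]
  Insert 4 (step 8): P = [1, 3, 4] / [2] / [5] / [6] / [7] / [9];  Q = [1, 5, 8] / [2] / [3] / [4] / [6] / [7]
  Insert 8 (step 9): P = [1, 3, 4, 8] / [2] / [5] / [6] / [7] / [9];  Q = [1, 5, 8, 9] / [2] / [3] / [4] / [6] / [7]
Final shape: (4, 1, 1, 1, 1, 1).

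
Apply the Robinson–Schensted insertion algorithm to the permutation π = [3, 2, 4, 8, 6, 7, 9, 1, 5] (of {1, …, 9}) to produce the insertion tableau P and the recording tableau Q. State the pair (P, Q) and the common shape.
P = [1, 4, 5, 7, 9] / [2, 6] / [3, 8];  Q = [1, 3, 4, 6, 7] / [2, 5] / [8, 9];  common shape = (5, 2, 2)

Row-insert the values π_1, π_2, … into P one at a time, bumping the leftmost entry strictly greater than the inserted value down to the next row. The recording tableau Q records, in position (i, j), the step at which that cell was added to P.
  Insert 3 (step 1): P = [3];  Q = [1]
  Insert 2 (step 2): P = [2] / [3];  Q = [1] / [2]
  Insert 4 (step 3): P = [2, 4] / [3];  Q = [1, 3] / [2]
  Insert 8 (step 4): P = [2, 4, 8] / [3];  Q = [1, 3, 4] / [2]
  Insert 6 (step 5): P = [2, 4, 6] / [3, 8];  Q = [1, 3, 4] / [2, 5]
  Insert 7 (step 6): P = [2, 4, 6, 7] / [3, 8];  Q = [1, 3, 4, 6] / [2, 5]
  Insert 9 (step 7): P = [2, 4, 6, 7, 9] / [3, 8];  Q = [1, 3, 4, 6, 7] / [2, 5]
  Insert 1 (step 8): P = [1, 4, 6, 7, 9] / [2, 8] / [3];  Q = [1, 3, 4, 6, 7] / [2, 5] / [8]
  Insert 5 (step 9): P = [1, 4, 5, 7, 9] / [2, 6] / [3, 8];  Q = [1, 3, 4, 6, 7] / [2, 5] / [8, 9]
Final shape: (5, 2, 2).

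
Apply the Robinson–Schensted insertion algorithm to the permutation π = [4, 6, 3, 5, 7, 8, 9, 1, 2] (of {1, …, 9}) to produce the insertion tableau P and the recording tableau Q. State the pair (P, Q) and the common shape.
P = [1, 2, 7, 8, 9] / [3, 5] / [4, 6];  Q = [1, 2, 5, 6, 7] / [3, 4] / [8, 9];  common shape = (5, 2, 2)

Row-insert the values π_1, π_2, … into P one at a time, bumping the leftmost entry strictly greater than the inserted value down to the next row. The recording tableau Q records, in position (i, j), the step at which that cell was added to P.
  Insert 4 (step 1): P = [4];  Q = [1]
  Insert 6 (step 2): P = [4, 6];  Q = [1, 2]
  Insert 3 (step 3): P = [3, 6] / [4];  Q = [1, 2] / [3]
  Insert 5 (step 4): P = [3, 5] / [4, 6];  Q = [1, 2] / [3, 4]
  Insert 7 (step 5): P = [3, 5, 7] / [4, 6];  Q = [1, 2, 5] / [3, 4]
  Insert 8 (step 6): P = [3, 5, 7, 8] / [4, 6];  Q = [1, 2, 5, 6] / [3, 4]
  Insert 9 (step 7): P = [3, 5, 7, 8, 9] / [4, 6];  Q = [1, 2, 5, 6, 7] / [3, 4]
  Insert 1 (step 8): P = [1, 5, 7, 8, 9] / [3, 6] / [4];  Q = [1, 2, 5, 6, 7] / [3, 4] / [8]
  Insert 2 (step 9): P = [1, 2, 7, 8, 9] / [3, 5] / [4, 6];  Q = [1, 2, 5, 6, 7] / [3, 4] / [8, 9]
Final shape: (5, 2, 2).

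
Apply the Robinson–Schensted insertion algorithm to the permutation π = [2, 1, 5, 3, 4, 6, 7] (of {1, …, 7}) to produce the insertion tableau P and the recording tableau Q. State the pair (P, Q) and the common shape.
P = [1, 3, 4, 6, 7] / [2, 5];  Q = [1, 3, 5, 6, 7] / [2, 4];  common shape = (5, 2)

Row-insert the values π_1, π_2, … into P one at a time, bumping the leftmost entry strictly greater than the inserted value down to the next row. The recording tableau Q records, in position (i, j), the step at which that cell was added to P.
  Insert 2 (step 1): P = [2];  Q = [1]
  Insert 1 (step 2): P = [1] / [2];  Q = [1] / [2]
  Insert 5 (step 3): P = [1, 5] / [2];  Q = [1, 3] / [2]
  Insert 3 (step 4): P = [1, 3] / [2, 5];  Q = [1, 3] / [2, 4]
  Insert 4 (step 5): P = [1, 3, 4] / [2, 5];  Q = [1, 3, 5] / [2, 4]
  Insert 6 (step 6): P = [1, 3, 4, 6] / [2, 5];  Q = [1, 3, 5, 6] / [2, 4]
  Insert 7 (step 7): P = [1, 3, 4, 6, 7] / [2, 5];  Q = [1, 3, 5, 6, 7] / [2, 4]
Final shape: (5, 2).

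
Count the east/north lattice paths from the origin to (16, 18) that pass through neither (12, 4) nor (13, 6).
Number of paths = 2188531470

Inclusion–exclusion. Total paths: C(34, 16) = 2203961430. Through P₁: C(16, 12)·C(18, 4) = 5569200. Through P₂: C(19, 13)·C(15, 3) = 12345060. Since P₁ is strictly southwest of P₂, a monotone path through both must visit P₁ then P₂; paths through both = C(16, 12)·C(3, 1)·C(15, 3) = 2484300. Avoid both = 2203961430 − 5569200 − 12345060 + 2484300 = 2188531470.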